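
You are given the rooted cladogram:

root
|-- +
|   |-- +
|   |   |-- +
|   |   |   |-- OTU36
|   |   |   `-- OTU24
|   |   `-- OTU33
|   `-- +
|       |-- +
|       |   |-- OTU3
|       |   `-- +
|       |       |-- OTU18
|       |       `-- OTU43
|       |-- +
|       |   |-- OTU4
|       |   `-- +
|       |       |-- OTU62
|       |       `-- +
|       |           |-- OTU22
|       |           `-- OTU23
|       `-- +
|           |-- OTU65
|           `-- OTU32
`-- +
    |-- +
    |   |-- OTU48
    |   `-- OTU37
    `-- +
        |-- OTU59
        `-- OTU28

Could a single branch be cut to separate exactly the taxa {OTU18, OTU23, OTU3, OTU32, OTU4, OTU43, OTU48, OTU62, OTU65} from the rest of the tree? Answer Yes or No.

No

The MRCA of the listed taxa is the root, so the smallest clade containing them is the whole tree.
That clade also contains OTU22, OTU24, OTU28, OTU33, OTU36, OTU37, OTU59, which are not in the proposed group, so the group is not monophyletic.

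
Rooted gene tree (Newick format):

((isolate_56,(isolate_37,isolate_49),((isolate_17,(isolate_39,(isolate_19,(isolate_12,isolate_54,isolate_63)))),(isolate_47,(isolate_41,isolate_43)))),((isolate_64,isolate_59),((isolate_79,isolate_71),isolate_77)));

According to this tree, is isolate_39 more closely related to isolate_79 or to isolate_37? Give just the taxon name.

isolate_37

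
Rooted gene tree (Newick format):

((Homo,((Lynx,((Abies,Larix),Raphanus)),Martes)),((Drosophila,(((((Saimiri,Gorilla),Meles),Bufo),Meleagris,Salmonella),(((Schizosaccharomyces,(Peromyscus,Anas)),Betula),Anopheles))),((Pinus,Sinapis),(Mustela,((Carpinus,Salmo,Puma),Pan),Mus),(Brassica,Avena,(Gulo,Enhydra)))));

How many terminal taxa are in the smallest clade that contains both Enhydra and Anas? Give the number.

24

The MRCA of Enhydra and Anas is the node subtending ((Drosophila,(((((Saimiri,Gorilla),Meles),Bufo),Meleagris,Salmonella),(((Schizosaccharomyces,(Peromyscus,Anas)),Betula),Anopheles))),((Pinus,Sinapis),(Mustela,((Carpinus,Salmo,Puma),Pan),Mus),(Brassica,Avena,(Gulo,Enhydra)))).
That clade contains 24 terminal taxa: Anas, Anopheles, Avena, Betula, Brassica, Bufo, Carpinus, Drosophila, Enhydra, Gorilla, Gulo, Meleagris, Meles, Mus, Mustela, Pan, Peromyscus, Pinus, Puma, Saimiri, Salmo, Salmonella, Schizosaccharomyces, Sinapis.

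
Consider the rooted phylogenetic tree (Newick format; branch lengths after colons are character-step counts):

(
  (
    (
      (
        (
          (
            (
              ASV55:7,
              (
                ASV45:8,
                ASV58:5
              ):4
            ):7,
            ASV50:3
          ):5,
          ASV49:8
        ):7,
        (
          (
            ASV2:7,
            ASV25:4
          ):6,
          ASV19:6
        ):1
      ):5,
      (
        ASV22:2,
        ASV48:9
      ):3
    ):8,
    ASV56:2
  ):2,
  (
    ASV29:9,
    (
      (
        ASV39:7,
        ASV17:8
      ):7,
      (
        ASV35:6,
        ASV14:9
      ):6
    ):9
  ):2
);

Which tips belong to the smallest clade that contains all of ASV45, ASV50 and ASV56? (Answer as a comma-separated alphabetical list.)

ASV19, ASV2, ASV22, ASV25, ASV45, ASV48, ASV49, ASV50, ASV55, ASV56, ASV58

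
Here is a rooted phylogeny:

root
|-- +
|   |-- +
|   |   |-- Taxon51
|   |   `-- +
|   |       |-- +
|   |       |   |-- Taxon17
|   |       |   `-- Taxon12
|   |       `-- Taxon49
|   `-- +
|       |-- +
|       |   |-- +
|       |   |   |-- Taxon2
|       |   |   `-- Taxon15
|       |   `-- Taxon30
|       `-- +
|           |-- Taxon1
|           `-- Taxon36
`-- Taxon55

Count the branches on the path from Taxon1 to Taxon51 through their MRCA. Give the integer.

5

The MRCA of Taxon1 and Taxon51 is the node subtending ((Taxon51,((Taxon17,Taxon12),Taxon49)),(((Taxon2,Taxon15),Taxon30),(Taxon1,Taxon36))).
From Taxon1 up to that node: 3 branches. From Taxon51 up to the same node: 2 branches. Total: 3 + 2 = 5.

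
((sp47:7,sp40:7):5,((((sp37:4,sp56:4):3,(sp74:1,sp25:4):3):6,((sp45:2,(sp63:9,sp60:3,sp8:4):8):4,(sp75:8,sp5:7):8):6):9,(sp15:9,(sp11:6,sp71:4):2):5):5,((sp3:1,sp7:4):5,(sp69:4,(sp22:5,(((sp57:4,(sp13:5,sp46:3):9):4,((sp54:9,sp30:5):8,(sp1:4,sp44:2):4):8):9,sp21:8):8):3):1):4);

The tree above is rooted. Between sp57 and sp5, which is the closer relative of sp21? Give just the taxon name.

sp57

The MRCA of sp21 and sp57 subtends (((sp57,(sp13,sp46)),((sp54,sp30),(sp1,sp44))),sp21) (8 taxa).
The MRCA of sp21 and sp5 is the root, subtending the entire tree (27 taxa).
The first is nested inside the second, so sp21 shares a more recent common ancestor with sp57.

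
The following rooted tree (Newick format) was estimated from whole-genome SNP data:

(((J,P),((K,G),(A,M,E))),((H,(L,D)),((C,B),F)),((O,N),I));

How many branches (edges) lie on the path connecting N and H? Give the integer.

6

The MRCA of N and H is the root of the tree.
From N up to that node: 3 branches. From H up to the same node: 3 branches. Total: 3 + 3 = 6.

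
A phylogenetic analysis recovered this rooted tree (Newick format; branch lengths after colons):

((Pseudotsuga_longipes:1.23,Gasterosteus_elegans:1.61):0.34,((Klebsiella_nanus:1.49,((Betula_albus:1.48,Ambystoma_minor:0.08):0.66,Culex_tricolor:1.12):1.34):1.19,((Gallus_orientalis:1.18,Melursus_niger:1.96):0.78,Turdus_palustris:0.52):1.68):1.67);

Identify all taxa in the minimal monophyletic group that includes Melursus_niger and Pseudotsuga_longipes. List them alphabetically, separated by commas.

Tracing Melursus_niger: it sits inside (Gallus_orientalis,Melursus_niger).
Tracing Pseudotsuga_longipes: it sits inside (Pseudotsuga_longipes,Gasterosteus_elegans).
The smallest clade enclosing both is the whole tree (their MRCA is the root), so the answer is all 9 tips in alphabetical order.

Ambystoma_minor, Betula_albus, Culex_tricolor, Gallus_orientalis, Gasterosteus_elegans, Klebsiella_nanus, Melursus_niger, Pseudotsuga_longipes, Turdus_palustris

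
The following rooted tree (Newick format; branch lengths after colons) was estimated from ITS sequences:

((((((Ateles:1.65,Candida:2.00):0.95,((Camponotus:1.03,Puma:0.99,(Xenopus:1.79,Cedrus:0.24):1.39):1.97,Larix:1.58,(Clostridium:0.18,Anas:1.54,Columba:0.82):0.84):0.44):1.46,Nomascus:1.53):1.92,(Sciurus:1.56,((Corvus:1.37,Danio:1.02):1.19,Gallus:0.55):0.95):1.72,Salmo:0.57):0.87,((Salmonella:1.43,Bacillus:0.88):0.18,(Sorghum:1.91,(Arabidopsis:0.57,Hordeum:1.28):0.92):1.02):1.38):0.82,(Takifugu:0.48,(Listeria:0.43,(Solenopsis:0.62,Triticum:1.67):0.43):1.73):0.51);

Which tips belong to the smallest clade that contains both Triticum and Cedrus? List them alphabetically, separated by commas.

Tracing Triticum: it sits inside (Solenopsis,Triticum).
Tracing Cedrus: it sits inside (Xenopus,Cedrus).
The smallest clade enclosing both is the whole tree (their MRCA is the root), so the answer is all 25 tips in alphabetical order.

Anas, Arabidopsis, Ateles, Bacillus, Camponotus, Candida, Cedrus, Clostridium, Columba, Corvus, Danio, Gallus, Hordeum, Larix, Listeria, Nomascus, Puma, Salmo, Salmonella, Sciurus, Solenopsis, Sorghum, Takifugu, Triticum, Xenopus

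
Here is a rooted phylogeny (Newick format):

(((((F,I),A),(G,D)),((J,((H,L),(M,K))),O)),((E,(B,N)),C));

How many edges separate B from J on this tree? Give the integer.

The MRCA of B and J is the root of the tree.
From B up to that node: 4 branches. From J up to the same node: 4 branches. Total: 4 + 4 = 8.

8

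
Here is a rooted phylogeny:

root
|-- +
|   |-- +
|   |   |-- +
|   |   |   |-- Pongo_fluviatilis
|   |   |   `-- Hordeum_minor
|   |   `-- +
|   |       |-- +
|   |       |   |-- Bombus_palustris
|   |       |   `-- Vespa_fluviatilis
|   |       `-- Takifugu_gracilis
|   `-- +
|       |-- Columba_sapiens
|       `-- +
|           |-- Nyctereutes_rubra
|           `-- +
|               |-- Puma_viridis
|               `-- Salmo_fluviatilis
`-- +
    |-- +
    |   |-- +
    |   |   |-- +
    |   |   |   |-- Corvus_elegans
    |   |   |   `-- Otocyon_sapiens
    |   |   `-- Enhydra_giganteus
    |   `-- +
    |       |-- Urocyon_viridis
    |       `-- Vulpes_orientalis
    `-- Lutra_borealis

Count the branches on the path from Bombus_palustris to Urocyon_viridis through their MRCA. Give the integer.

The MRCA of Bombus_palustris and Urocyon_viridis is the root of the tree.
From Bombus_palustris up to that node: 5 branches. From Urocyon_viridis up to the same node: 4 branches. Total: 5 + 4 = 9.

9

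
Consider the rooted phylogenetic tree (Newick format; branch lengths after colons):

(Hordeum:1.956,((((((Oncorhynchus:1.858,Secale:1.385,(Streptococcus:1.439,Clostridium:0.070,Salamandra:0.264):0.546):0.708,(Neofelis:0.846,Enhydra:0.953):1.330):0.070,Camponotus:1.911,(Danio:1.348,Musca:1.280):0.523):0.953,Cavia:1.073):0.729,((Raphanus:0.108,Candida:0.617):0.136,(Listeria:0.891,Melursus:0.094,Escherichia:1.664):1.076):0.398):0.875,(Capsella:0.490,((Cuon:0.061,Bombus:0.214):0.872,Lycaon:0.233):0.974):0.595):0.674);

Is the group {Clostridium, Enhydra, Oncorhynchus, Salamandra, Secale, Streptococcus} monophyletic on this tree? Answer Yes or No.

The MRCA of the listed taxa subtends ((Oncorhynchus,Secale,(Streptococcus,Clostridium,Salamandra)),(Neofelis,Enhydra)).
That clade also contains Neofelis, which is not in the proposed group, so the group is not monophyletic.

No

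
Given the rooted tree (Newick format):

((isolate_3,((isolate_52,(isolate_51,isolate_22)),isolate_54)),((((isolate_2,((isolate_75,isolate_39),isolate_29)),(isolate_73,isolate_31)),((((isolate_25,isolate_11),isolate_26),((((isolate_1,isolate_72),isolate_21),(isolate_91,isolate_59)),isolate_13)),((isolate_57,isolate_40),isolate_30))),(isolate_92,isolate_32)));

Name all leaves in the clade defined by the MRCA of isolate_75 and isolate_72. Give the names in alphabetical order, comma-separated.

isolate_1, isolate_11, isolate_13, isolate_2, isolate_21, isolate_25, isolate_26, isolate_29, isolate_30, isolate_31, isolate_39, isolate_40, isolate_57, isolate_59, isolate_72, isolate_73, isolate_75, isolate_91

Tracing isolate_75: it sits inside (isolate_75,isolate_39).
Tracing isolate_72: it sits inside (isolate_1,isolate_72).
The smallest clade enclosing both is (((isolate_2,((isolate_75,isolate_39),isolate_29)),(isolate_73,isolate_31)),((((isolate_25,isolate_11),isolate_26),((((isolate_1,isolate_72),isolate_21),(isolate_91,isolate_59)),isolate_13)),((isolate_57,isolate_40),isolate_30))); the answer is its 18 terminal taxa in alphabetical order.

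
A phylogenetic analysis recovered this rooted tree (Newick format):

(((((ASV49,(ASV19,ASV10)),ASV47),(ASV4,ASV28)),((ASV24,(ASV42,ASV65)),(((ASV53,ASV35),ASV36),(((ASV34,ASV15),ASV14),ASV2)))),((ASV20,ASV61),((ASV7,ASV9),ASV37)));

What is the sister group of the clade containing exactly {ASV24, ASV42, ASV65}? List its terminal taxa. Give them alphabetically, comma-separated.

The clade containing exactly {ASV24, ASV42, ASV65} attaches to the tree at the node subtending ((ASV24,(ASV42,ASV65)),(((ASV53,ASV35),ASV36),(((ASV34,ASV15),ASV14),ASV2))).
The other lineage descending from that same node — the sister group — is (((ASV53,ASV35),ASV36),(((ASV34,ASV15),ASV14),ASV2)); its 7 tips in alphabetical order are the answer.

ASV14, ASV15, ASV2, ASV34, ASV35, ASV36, ASV53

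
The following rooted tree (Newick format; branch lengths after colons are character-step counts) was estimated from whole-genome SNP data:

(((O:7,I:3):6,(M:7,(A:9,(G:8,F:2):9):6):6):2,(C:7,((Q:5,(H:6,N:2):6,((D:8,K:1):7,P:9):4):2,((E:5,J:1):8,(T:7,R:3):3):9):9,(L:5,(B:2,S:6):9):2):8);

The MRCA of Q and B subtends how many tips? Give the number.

14

The MRCA of Q and B is the node subtending (C,((Q,(H,N),((D,K),P)),((E,J),(T,R))),(L,(B,S))).
That clade contains 14 terminal taxa: B, C, D, E, H, J, K, L, N, P, Q, R, S, T.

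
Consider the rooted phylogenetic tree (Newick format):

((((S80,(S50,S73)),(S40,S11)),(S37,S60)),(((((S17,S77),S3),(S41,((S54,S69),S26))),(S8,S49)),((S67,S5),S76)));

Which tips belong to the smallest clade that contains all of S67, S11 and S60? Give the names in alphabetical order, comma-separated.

Tracing S67: it sits inside (S67,S5).
Tracing S11: it sits inside (S40,S11).
Tracing S60: it sits inside (S37,S60).
The smallest clade enclosing all 3 is the whole tree (their MRCA is the root), so the answer is all 19 tips in alphabetical order.

S11, S17, S26, S3, S37, S40, S41, S49, S5, S50, S54, S60, S67, S69, S73, S76, S77, S8, S80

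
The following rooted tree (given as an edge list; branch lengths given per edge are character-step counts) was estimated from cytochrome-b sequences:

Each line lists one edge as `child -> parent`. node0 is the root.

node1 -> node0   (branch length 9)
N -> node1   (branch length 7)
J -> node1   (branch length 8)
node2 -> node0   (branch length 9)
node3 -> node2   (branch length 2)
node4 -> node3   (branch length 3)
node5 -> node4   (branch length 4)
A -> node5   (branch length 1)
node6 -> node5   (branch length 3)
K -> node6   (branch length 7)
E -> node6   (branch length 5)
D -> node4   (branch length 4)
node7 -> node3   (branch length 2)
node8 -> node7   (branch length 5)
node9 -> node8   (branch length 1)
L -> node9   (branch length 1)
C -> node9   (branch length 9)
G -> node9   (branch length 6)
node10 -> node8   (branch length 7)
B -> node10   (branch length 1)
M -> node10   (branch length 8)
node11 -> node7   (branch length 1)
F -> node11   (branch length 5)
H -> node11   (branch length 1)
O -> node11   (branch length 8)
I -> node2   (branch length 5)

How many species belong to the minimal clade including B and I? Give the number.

13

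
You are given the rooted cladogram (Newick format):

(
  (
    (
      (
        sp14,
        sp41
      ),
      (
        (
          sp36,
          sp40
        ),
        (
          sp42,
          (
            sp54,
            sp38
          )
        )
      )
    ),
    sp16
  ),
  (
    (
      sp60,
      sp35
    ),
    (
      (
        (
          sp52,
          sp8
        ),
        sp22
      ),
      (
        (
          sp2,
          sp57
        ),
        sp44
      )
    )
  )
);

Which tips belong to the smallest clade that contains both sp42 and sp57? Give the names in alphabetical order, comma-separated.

Tracing sp42: it sits inside (sp42,(sp54,sp38)).
Tracing sp57: it sits inside (sp2,sp57).
The smallest clade enclosing both is the whole tree (their MRCA is the root), so the answer is all 16 tips in alphabetical order.

sp14, sp16, sp2, sp22, sp35, sp36, sp38, sp40, sp41, sp42, sp44, sp52, sp54, sp57, sp60, sp8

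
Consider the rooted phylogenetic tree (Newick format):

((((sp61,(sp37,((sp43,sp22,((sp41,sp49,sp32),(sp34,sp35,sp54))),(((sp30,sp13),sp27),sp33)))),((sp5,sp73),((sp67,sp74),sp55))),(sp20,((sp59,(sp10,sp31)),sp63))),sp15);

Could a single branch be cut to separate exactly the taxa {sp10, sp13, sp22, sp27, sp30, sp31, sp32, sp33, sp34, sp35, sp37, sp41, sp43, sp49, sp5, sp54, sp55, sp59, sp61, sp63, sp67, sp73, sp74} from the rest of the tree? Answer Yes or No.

The MRCA of the listed taxa subtends (((sp61,(sp37,((sp43,sp22,((sp41,sp49,sp32),(sp34,sp35,sp54))),(((sp30,sp13),sp27),sp33)))),((sp5,sp73),((sp67,sp74),sp55))),(sp20,((sp59,(sp10,sp31)),sp63))).
That clade also contains sp20, which is not in the proposed group, so the group is not monophyletic.

No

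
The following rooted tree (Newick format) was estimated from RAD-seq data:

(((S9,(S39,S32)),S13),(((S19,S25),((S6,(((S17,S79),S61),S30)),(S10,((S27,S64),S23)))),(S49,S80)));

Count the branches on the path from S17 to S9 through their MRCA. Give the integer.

11

The MRCA of S17 and S9 is the root of the tree.
From S17 up to that node: 8 branches. From S9 up to the same node: 3 branches. Total: 8 + 3 = 11.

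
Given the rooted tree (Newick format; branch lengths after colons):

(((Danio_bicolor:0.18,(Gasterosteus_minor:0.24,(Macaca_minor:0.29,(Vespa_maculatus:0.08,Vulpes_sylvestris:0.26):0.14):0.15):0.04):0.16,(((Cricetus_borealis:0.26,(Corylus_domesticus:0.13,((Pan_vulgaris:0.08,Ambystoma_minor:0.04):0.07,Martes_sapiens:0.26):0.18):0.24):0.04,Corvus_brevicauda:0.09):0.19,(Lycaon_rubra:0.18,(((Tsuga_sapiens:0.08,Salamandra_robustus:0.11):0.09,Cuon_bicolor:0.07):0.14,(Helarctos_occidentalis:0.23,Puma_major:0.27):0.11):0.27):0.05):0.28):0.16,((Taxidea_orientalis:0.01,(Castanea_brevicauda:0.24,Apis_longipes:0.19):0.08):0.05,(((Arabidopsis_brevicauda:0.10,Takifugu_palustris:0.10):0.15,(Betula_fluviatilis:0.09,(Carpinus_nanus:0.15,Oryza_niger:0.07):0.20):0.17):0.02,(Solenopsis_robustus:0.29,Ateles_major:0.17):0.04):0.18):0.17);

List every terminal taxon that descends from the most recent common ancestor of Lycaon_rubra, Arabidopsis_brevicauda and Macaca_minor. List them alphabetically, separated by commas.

Ambystoma_minor, Apis_longipes, Arabidopsis_brevicauda, Ateles_major, Betula_fluviatilis, Carpinus_nanus, Castanea_brevicauda, Corvus_brevicauda, Corylus_domesticus, Cricetus_borealis, Cuon_bicolor, Danio_bicolor, Gasterosteus_minor, Helarctos_occidentalis, Lycaon_rubra, Macaca_minor, Martes_sapiens, Oryza_niger, Pan_vulgaris, Puma_major, Salamandra_robustus, Solenopsis_robustus, Takifugu_palustris, Taxidea_orientalis, Tsuga_sapiens, Vespa_maculatus, Vulpes_sylvestris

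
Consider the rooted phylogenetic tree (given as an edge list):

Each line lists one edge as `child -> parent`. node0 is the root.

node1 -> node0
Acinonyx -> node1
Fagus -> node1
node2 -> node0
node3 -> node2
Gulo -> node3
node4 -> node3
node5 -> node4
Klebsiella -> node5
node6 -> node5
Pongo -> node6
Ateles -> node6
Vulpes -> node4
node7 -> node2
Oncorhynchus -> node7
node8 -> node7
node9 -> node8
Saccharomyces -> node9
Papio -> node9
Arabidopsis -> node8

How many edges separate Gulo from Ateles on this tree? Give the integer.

The MRCA of Gulo and Ateles is the node subtending (Gulo,((Klebsiella,(Pongo,Ateles)),Vulpes)).
From Gulo up to that node: 1 branch. From Ateles up to the same node: 4 branches. Total: 1 + 4 = 5.

5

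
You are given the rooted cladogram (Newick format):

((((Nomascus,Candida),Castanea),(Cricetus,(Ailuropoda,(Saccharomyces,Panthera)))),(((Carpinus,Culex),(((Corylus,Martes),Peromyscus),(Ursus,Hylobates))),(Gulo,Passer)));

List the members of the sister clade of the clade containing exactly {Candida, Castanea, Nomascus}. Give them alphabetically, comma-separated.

The clade containing exactly {Candida, Castanea, Nomascus} attaches to the tree at the node subtending (((Nomascus,Candida),Castanea),(Cricetus,(Ailuropoda,(Saccharomyces,Panthera)))).
The other lineage descending from that same node — the sister group — is (Cricetus,(Ailuropoda,(Saccharomyces,Panthera))); its 4 tips in alphabetical order are the answer.

Ailuropoda, Cricetus, Panthera, Saccharomyces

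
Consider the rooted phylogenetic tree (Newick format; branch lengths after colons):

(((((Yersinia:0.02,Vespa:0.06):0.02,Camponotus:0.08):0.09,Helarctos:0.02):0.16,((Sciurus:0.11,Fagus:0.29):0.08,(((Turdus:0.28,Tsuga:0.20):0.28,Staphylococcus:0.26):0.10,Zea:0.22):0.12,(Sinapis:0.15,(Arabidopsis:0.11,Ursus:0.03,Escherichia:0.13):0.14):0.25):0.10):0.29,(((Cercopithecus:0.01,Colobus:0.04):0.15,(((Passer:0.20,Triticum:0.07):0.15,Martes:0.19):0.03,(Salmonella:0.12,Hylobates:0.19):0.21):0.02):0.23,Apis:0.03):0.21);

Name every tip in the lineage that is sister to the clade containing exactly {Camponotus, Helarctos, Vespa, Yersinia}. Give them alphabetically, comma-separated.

Arabidopsis, Escherichia, Fagus, Sciurus, Sinapis, Staphylococcus, Tsuga, Turdus, Ursus, Zea

The clade containing exactly {Camponotus, Helarctos, Vespa, Yersinia} attaches to the tree at the node subtending ((((Yersinia,Vespa),Camponotus),Helarctos),((Sciurus,Fagus),(((Turdus,Tsuga),Staphylococcus),Zea),(Sinapis,(Arabidopsis,Ursus,Escherichia)))).
The other lineage descending from that same node — the sister group — is ((Sciurus,Fagus),(((Turdus,Tsuga),Staphylococcus),Zea),(Sinapis,(Arabidopsis,Ursus,Escherichia))); its 10 tips in alphabetical order are the answer.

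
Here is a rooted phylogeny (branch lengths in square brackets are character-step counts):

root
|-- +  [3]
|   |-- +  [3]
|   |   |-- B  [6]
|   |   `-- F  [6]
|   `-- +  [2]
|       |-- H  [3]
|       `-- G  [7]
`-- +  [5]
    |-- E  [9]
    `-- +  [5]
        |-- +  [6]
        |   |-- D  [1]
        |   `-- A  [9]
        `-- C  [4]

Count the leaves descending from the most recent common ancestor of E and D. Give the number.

4

The MRCA of E and D is the node subtending (E,((D,A),C)).
That clade contains 4 terminal taxa: A, C, D, E.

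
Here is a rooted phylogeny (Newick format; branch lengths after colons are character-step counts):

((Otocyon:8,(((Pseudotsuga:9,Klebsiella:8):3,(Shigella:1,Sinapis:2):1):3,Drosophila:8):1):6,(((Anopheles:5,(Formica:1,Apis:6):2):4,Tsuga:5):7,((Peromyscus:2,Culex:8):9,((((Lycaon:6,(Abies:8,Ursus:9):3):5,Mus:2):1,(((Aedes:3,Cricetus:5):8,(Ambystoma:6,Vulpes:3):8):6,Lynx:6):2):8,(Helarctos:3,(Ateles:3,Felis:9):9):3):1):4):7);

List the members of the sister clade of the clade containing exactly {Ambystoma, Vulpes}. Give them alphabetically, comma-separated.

Aedes, Cricetus

The clade containing exactly {Ambystoma, Vulpes} attaches to the tree at the node subtending ((Aedes,Cricetus),(Ambystoma,Vulpes)).
The other lineage descending from that same node — the sister group — is (Aedes,Cricetus); its 2 tips in alphabetical order are the answer.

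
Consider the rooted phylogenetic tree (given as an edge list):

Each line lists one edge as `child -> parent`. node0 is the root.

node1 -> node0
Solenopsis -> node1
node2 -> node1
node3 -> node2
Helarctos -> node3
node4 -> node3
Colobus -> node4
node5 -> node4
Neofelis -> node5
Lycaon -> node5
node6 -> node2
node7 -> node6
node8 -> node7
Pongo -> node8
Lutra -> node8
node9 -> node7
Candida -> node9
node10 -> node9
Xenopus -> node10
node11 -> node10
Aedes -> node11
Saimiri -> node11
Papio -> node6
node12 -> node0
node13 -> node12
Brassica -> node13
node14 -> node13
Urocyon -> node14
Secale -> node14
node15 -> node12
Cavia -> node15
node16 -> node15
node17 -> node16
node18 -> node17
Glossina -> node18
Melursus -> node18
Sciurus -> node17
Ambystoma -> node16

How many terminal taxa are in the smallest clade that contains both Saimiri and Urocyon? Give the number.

20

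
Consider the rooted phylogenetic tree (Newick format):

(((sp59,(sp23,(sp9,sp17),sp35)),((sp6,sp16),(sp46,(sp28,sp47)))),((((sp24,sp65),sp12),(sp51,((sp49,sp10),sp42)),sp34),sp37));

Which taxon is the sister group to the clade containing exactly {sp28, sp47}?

sp46

The clade containing exactly {sp28, sp47} attaches to the tree at the node subtending (sp46,(sp28,sp47)).
The other lineage descending from that same node — the sister group — is the single tip sp46.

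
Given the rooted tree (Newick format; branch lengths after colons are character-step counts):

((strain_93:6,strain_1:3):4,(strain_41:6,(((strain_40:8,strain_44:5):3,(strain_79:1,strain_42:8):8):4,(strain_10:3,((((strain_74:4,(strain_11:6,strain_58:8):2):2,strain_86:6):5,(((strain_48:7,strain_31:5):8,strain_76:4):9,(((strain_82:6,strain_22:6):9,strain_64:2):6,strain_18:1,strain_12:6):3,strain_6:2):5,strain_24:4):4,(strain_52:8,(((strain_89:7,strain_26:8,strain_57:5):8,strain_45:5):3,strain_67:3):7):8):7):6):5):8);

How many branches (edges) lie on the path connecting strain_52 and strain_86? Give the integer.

5

The MRCA of strain_52 and strain_86 is the node subtending ((((strain_74,(strain_11,strain_58)),strain_86),(((strain_48,strain_31),strain_76),(((strain_82,strain_22),strain_64),strain_18,strain_12),strain_6),strain_24),(strain_52,(((strain_89,strain_26,strain_57),strain_45),strain_67))).
From strain_52 up to that node: 2 branches. From strain_86 up to the same node: 3 branches. Total: 2 + 3 = 5.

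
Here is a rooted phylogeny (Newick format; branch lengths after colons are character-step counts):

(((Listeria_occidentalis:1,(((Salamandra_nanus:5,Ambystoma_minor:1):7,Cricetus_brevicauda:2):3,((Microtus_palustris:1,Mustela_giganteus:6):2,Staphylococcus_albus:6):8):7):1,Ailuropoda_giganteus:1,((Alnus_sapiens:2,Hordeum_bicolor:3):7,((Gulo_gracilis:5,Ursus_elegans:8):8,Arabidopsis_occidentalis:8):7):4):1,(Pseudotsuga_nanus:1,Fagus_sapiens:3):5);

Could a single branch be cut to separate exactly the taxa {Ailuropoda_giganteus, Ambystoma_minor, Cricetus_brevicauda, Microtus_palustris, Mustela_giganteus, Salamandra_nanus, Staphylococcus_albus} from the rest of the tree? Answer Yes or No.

No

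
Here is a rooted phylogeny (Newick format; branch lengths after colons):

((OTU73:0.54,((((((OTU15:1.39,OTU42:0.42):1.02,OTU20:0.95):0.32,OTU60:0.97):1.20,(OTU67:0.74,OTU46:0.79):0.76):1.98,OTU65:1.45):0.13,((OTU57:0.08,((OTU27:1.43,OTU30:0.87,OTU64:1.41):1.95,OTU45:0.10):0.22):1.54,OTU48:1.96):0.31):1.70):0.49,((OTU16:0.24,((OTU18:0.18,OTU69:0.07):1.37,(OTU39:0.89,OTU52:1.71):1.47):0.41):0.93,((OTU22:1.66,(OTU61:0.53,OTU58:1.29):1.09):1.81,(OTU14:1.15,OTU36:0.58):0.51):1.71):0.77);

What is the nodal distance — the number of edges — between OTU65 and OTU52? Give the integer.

The MRCA of OTU65 and OTU52 is the root of the tree.
From OTU65 up to that node: 4 branches. From OTU52 up to the same node: 5 branches. Total: 4 + 5 = 9.

9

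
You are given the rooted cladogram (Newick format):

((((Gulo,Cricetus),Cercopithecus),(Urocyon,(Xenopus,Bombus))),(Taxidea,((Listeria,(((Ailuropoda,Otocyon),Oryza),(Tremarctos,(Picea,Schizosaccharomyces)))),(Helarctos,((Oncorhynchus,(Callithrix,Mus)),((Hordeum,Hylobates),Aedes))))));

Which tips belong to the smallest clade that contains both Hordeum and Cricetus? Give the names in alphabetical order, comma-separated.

Tracing Hordeum: it sits inside (Hordeum,Hylobates).
Tracing Cricetus: it sits inside (Gulo,Cricetus).
The smallest clade enclosing both is the whole tree (their MRCA is the root), so the answer is all 21 tips in alphabetical order.

Aedes, Ailuropoda, Bombus, Callithrix, Cercopithecus, Cricetus, Gulo, Helarctos, Hordeum, Hylobates, Listeria, Mus, Oncorhynchus, Oryza, Otocyon, Picea, Schizosaccharomyces, Taxidea, Tremarctos, Urocyon, Xenopus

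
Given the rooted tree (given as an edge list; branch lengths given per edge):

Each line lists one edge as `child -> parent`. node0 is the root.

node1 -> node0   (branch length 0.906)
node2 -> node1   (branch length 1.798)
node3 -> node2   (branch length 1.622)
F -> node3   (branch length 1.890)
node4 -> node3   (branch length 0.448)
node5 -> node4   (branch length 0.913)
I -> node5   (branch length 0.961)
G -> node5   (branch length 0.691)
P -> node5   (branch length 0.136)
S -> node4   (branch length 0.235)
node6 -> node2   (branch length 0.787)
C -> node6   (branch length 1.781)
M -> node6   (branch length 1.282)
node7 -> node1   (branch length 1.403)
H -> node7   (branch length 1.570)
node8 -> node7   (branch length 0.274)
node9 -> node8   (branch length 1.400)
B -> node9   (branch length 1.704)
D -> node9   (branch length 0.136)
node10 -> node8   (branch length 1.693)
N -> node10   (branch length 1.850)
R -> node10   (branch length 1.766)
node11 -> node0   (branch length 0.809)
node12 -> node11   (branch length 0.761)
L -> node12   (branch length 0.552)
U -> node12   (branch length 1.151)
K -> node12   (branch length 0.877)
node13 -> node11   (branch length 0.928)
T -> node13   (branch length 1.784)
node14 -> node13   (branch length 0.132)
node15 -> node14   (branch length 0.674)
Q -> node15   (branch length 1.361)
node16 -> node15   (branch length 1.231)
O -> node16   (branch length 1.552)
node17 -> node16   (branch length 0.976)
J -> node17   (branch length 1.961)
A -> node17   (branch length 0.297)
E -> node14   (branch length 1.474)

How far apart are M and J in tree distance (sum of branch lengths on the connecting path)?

11.484

The path runs M → … → MRCA → … → J; the MRCA is the root of the tree.
Branch lengths along that path: 1.282 + 0.787 + 1.798 + 0.906 + 0.809 + 0.928 + 0.132 + 0.674 + 1.231 + 0.976 + 1.961 = 11.484.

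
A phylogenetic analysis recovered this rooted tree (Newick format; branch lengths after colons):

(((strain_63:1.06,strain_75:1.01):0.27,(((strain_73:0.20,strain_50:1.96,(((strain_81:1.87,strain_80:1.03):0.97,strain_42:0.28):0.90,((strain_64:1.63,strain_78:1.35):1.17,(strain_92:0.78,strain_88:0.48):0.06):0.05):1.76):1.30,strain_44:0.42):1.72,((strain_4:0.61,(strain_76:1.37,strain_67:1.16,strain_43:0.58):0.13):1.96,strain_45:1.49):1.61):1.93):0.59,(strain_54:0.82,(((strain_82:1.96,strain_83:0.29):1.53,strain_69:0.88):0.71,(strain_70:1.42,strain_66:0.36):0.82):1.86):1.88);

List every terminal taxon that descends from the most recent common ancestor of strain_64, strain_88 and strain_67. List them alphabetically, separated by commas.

strain_4, strain_42, strain_43, strain_44, strain_45, strain_50, strain_64, strain_67, strain_73, strain_76, strain_78, strain_80, strain_81, strain_88, strain_92

Tracing strain_64: it sits inside (strain_64,strain_78).
Tracing strain_88: it sits inside (strain_92,strain_88).
Tracing strain_67: it sits inside (strain_76,strain_67,strain_43).
The smallest clade enclosing all 3 is (((strain_73,strain_50,(((strain_81,strain_80),strain_42),((strain_64,strain_78),(strain_92,strain_88)))),strain_44),((strain_4,(strain_76,strain_67,strain_43)),strain_45)); the answer is its 15 terminal taxa in alphabetical order.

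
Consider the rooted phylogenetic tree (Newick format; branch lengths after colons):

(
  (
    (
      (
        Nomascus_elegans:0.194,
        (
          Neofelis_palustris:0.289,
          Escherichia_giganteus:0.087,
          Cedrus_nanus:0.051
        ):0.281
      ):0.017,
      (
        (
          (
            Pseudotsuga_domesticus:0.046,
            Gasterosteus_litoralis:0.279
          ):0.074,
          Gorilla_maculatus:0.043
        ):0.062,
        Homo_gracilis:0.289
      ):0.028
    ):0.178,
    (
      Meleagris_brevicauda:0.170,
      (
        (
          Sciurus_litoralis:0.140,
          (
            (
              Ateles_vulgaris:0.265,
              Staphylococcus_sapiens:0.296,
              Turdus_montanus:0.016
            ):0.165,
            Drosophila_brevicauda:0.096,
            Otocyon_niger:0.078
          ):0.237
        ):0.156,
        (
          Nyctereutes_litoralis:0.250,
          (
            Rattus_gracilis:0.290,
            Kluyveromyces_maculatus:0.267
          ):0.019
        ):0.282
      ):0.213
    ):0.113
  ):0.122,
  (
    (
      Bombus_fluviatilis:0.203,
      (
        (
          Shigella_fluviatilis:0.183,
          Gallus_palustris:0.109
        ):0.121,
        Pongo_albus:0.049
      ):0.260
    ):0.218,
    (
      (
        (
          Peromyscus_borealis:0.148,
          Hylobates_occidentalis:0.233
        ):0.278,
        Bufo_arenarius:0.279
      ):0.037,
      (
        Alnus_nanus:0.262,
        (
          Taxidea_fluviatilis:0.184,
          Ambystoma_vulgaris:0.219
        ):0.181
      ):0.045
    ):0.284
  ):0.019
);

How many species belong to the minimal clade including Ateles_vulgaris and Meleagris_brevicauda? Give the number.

10

The MRCA of Ateles_vulgaris and Meleagris_brevicauda is the node subtending (Meleagris_brevicauda,((Sciurus_litoralis,((Ateles_vulgaris,Staphylococcus_sapiens,Turdus_montanus),Drosophila_brevicauda,Otocyon_niger)),(Nyctereutes_litoralis,(Rattus_gracilis,Kluyveromyces_maculatus)))).
That clade contains 10 terminal taxa: Ateles_vulgaris, Drosophila_brevicauda, Kluyveromyces_maculatus, Meleagris_brevicauda, Nyctereutes_litoralis, Otocyon_niger, Rattus_gracilis, Sciurus_litoralis, Staphylococcus_sapiens, Turdus_montanus.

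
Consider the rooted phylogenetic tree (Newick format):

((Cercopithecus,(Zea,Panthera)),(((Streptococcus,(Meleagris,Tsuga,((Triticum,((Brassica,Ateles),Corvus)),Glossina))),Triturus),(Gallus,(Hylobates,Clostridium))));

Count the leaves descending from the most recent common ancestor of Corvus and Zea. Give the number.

15

The MRCA of Corvus and Zea is the root, so the clade is the entire tree.
That clade contains 15 terminal taxa: Ateles, Brassica, Cercopithecus, Clostridium, Corvus, Gallus, Glossina, Hylobates, Meleagris, Panthera, Streptococcus, Triticum, Triturus, Tsuga, Zea.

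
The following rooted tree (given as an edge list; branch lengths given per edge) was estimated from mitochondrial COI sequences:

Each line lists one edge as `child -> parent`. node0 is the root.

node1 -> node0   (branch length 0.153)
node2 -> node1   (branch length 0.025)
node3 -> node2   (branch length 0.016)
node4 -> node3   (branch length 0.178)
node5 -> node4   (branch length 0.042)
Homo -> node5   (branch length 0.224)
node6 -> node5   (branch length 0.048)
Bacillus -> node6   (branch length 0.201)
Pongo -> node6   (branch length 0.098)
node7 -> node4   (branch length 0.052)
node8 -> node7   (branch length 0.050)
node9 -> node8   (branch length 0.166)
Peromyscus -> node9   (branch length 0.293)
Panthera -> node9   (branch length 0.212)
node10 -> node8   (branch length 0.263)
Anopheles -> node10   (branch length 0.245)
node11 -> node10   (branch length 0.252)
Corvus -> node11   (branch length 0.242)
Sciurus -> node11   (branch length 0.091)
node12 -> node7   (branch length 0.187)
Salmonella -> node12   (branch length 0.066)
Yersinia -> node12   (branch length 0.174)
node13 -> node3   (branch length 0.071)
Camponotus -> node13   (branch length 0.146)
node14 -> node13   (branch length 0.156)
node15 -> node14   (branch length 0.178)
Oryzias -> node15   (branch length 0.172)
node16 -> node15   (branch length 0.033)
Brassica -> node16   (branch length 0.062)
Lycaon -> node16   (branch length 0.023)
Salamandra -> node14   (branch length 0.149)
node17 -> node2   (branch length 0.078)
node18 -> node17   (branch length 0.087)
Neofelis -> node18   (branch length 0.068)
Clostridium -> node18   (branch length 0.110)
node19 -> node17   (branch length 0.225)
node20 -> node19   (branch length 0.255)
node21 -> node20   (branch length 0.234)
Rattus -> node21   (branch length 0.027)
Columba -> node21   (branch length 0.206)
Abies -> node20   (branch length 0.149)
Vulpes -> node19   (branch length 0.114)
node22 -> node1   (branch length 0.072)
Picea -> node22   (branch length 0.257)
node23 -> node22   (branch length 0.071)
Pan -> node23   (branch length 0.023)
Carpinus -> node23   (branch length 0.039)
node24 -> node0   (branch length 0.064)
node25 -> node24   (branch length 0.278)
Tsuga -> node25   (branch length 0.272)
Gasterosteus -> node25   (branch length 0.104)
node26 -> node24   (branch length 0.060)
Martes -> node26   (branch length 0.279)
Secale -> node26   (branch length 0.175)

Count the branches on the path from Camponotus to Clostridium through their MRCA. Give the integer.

6

The MRCA of Camponotus and Clostridium is the node subtending ((((Homo,(Bacillus,Pongo)),(((Peromyscus,Panthera),(Anopheles,(Corvus,Sciurus))),(Salmonella,Yersinia))),(Camponotus,((Oryzias,(Brassica,Lycaon)),Salamandra))),((Neofelis,Clostridium),(((Rattus,Columba),Abies),Vulpes))).
From Camponotus up to that node: 3 branches. From Clostridium up to the same node: 3 branches. Total: 3 + 3 = 6.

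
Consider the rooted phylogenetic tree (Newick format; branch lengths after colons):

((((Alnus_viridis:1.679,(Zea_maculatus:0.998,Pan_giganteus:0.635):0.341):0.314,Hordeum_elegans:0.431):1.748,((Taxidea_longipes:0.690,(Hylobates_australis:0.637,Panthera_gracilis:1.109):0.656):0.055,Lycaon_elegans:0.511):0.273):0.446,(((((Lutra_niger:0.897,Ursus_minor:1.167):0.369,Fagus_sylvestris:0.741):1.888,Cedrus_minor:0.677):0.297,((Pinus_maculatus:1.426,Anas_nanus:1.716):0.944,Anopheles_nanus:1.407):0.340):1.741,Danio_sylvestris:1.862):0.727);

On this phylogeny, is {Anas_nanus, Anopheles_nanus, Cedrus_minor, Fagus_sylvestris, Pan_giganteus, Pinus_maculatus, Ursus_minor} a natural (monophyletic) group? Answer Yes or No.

No

The MRCA of the listed taxa is the root, so the smallest clade containing them is the whole tree.
That clade also contains Alnus_viridis, Danio_sylvestris, Hordeum_elegans, Hylobates_australis, Lutra_niger, Lycaon_elegans, Panthera_gracilis, Taxidea_longipes, Zea_maculatus, which are not in the proposed group, so the group is not monophyletic.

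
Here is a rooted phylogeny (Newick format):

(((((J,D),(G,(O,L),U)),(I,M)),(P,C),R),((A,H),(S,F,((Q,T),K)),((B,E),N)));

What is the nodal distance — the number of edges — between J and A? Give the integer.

8

The MRCA of J and A is the root of the tree.
From J up to that node: 5 branches. From A up to the same node: 3 branches. Total: 5 + 3 = 8.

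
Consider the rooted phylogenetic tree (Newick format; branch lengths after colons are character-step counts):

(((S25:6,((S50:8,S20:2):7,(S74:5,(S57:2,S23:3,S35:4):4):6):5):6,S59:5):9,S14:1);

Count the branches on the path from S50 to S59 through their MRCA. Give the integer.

5

The MRCA of S50 and S59 is the node subtending ((S25,((S50,S20),(S74,(S57,S23,S35)))),S59).
From S50 up to that node: 4 branches. From S59 up to the same node: 1 branch. Total: 4 + 1 = 5.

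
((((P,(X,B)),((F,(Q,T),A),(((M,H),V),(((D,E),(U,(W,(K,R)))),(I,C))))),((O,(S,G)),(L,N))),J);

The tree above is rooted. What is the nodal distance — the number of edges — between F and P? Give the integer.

The MRCA of F and P is the node subtending ((P,(X,B)),((F,(Q,T),A),(((M,H),V),(((D,E),(U,(W,(K,R)))),(I,C))))).
From F up to that node: 3 branches. From P up to the same node: 2 branches. Total: 3 + 2 = 5.

5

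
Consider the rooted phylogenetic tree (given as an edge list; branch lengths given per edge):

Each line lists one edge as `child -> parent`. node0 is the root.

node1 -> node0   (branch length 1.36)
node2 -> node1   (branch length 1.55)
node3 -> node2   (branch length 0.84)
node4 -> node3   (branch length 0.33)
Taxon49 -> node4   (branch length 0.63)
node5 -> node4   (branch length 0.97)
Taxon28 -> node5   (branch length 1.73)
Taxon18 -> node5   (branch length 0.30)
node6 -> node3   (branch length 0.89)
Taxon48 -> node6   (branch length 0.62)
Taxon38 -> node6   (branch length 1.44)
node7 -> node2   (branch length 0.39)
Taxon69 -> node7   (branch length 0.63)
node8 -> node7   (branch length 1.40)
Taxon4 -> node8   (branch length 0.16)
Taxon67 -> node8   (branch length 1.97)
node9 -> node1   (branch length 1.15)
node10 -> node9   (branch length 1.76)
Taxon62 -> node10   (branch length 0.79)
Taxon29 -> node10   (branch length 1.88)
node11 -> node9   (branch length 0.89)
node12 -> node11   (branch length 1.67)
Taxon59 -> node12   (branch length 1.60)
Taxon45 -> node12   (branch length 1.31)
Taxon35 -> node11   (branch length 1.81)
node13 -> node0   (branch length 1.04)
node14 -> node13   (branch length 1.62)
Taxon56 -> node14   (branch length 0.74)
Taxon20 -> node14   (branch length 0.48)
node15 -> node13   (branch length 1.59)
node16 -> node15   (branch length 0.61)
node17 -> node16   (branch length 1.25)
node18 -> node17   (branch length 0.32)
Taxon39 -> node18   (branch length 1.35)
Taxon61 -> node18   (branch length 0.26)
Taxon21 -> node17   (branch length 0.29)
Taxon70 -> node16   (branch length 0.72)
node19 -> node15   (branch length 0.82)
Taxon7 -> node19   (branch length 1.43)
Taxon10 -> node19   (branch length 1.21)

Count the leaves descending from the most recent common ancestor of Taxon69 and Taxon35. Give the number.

The MRCA of Taxon69 and Taxon35 is the node subtending ((((Taxon49,(Taxon28,Taxon18)),(Taxon48,Taxon38)),(Taxon69,(Taxon4,Taxon67))),((Taxon62,Taxon29),((Taxon59,Taxon45),Taxon35))).
That clade contains 13 terminal taxa: Taxon18, Taxon28, Taxon29, Taxon35, Taxon38, Taxon4, Taxon45, Taxon48, Taxon49, Taxon59, Taxon62, Taxon67, Taxon69.

13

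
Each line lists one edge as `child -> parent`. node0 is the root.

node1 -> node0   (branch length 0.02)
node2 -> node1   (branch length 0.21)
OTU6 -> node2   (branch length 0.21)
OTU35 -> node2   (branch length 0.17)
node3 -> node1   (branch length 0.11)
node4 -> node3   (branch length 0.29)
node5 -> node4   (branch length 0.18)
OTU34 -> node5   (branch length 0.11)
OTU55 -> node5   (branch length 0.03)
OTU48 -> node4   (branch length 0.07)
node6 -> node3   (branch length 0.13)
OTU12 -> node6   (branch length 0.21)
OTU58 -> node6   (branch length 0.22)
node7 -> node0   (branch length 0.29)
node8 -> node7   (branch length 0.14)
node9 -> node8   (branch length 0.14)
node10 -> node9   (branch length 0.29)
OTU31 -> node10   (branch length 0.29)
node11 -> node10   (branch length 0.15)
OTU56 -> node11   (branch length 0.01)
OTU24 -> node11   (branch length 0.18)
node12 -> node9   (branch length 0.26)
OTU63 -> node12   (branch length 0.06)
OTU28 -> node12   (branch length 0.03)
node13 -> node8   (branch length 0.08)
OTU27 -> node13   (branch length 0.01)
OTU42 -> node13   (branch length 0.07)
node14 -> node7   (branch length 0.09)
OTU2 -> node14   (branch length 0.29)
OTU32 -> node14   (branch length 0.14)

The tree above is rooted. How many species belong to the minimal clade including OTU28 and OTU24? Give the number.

The MRCA of OTU28 and OTU24 is the node subtending ((OTU31,(OTU56,OTU24)),(OTU63,OTU28)).
That clade contains 5 terminal taxa: OTU24, OTU28, OTU31, OTU56, OTU63.

5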